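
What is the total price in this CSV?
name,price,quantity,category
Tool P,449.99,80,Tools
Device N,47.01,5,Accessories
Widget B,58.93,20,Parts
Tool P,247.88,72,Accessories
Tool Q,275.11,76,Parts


Computing total price:
Values: [449.99, 47.01, 58.93, 247.88, 275.11]
Sum = 1078.92

1078.92


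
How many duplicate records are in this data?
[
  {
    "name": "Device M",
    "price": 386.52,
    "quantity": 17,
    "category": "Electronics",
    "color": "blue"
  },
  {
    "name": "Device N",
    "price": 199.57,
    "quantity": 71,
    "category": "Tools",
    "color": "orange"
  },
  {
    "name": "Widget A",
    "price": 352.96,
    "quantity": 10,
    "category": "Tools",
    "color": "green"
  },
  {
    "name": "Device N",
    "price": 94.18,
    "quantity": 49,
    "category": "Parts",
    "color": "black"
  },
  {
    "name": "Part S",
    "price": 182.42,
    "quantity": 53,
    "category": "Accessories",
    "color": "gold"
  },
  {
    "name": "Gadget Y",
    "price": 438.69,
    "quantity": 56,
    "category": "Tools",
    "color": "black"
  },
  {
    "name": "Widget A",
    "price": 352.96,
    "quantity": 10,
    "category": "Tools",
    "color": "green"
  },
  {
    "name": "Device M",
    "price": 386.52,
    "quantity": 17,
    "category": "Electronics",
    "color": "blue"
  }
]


Checking 8 records for duplicates:

  Row 1: Device M ($386.52, qty 17)
  Row 2: Device N ($199.57, qty 71)
  Row 3: Widget A ($352.96, qty 10)
  Row 4: Device N ($94.18, qty 49)
  Row 5: Part S ($182.42, qty 53)
  Row 6: Gadget Y ($438.69, qty 56)
  Row 7: Widget A ($352.96, qty 10) <-- DUPLICATE
  Row 8: Device M ($386.52, qty 17) <-- DUPLICATE

Duplicates found: 2
Unique records: 6

2 duplicates, 6 unique


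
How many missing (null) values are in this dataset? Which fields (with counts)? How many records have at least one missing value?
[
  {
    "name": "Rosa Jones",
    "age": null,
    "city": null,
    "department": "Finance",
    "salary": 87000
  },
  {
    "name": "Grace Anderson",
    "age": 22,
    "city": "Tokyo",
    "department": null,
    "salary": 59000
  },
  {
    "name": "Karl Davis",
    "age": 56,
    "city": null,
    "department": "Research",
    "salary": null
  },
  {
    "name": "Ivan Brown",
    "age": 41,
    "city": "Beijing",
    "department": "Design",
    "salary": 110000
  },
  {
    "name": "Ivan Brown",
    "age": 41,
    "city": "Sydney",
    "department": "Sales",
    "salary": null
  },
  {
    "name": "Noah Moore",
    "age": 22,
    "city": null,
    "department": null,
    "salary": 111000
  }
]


Checking for missing (null) values in 6 records:

  Rosa Jones: age, city
  Grace Anderson: department
  Karl Davis: city, salary
  Ivan Brown: complete
  Ivan Brown: salary
  Noah Moore: city, department

Per field:
  name: 0 missing
  age: 1 missing
  city: 3 missing
  department: 2 missing
  salary: 2 missing

Total missing values: 8
Records with any missing: 5

8 missing values (age: 1, city: 3, department: 2, salary: 2); 5 incomplete records


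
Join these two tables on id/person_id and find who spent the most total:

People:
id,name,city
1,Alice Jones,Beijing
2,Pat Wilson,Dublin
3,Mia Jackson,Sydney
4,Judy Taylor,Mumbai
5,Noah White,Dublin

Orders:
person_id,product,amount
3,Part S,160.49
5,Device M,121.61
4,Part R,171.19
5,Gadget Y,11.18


Join on: people.id = orders.person_id

Joined rows:
  Mia Jackson (Sydney) bought Part S for $160.49
  Noah White (Dublin) bought Device M for $121.61
  Judy Taylor (Mumbai) bought Part R for $171.19
  Noah White (Dublin) bought Gadget Y for $11.18

Total per person:
  Judy Taylor: $171.19
  Mia Jackson: $160.49
  Noah White: $132.79

Top spender: Judy Taylor ($171.19)

Judy Taylor ($171.19)


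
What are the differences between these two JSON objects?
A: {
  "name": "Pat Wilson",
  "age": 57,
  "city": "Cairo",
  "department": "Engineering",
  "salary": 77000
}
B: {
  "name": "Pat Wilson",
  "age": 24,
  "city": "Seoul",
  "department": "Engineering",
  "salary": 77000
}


Comparing each field (in key order):
  name: same
  age: DIFFERENT
  city: DIFFERENT
  department: same
  salary: same
Differences:
  age: 57 -> 24
  city: Cairo -> Seoul

2 field(s) changed

2 changes: age, city


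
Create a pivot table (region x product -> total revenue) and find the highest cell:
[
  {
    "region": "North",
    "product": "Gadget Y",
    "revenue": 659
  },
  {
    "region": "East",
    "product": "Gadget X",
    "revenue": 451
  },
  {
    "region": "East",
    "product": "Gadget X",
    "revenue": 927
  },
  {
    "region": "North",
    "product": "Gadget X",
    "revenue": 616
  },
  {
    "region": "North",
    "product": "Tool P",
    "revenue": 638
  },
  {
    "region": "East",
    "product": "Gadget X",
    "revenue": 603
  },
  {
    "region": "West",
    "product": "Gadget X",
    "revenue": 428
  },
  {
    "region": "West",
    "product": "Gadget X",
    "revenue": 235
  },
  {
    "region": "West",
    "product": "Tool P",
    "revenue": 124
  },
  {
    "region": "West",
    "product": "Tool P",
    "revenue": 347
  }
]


Pivot: region (rows) x product (columns) -> total revenue

     Gadget X      Gadget Y      Tool P      
East          1981             0             0  
North          616           659           638  
West           663             0           471  

Highest: East / Gadget X = $1981

East / Gadget X = $1981


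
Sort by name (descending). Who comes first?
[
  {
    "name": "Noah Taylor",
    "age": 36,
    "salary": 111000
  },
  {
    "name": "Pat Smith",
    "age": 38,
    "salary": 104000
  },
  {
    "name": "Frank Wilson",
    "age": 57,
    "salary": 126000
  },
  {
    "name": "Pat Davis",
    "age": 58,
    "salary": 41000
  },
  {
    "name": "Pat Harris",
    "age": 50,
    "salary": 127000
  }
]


Sort by: name (descending)

Sorted order:
  1. Pat Smith (name = Pat Smith)
  2. Pat Harris (name = Pat Harris)
  3. Pat Davis (name = Pat Davis)
  4. Noah Taylor (name = Noah Taylor)
  5. Frank Wilson (name = Frank Wilson)

First: Pat Smith

Pat Smith


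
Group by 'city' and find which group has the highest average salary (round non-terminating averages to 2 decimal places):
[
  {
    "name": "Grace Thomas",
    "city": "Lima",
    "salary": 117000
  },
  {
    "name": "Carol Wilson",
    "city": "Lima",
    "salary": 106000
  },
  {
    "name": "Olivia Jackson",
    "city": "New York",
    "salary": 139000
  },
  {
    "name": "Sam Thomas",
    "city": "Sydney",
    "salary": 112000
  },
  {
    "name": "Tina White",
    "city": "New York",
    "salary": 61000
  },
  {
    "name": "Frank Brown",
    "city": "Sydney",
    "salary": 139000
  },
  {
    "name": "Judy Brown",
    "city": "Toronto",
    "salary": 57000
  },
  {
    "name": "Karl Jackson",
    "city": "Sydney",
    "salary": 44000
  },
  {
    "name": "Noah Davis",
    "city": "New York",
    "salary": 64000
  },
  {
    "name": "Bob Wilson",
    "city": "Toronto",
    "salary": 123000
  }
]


Group by: city

Groups:
  Lima: 2 people, avg salary = 223000/2 = $111500
  New York: 3 people, avg salary = 264000/3 = $88000
  Sydney: 3 people, avg salary = 295000/3 ≈ $98333.33
  Toronto: 2 people, avg salary = 180000/2 = $90000

Highest average salary: Lima ($111500)

Lima ($111500)


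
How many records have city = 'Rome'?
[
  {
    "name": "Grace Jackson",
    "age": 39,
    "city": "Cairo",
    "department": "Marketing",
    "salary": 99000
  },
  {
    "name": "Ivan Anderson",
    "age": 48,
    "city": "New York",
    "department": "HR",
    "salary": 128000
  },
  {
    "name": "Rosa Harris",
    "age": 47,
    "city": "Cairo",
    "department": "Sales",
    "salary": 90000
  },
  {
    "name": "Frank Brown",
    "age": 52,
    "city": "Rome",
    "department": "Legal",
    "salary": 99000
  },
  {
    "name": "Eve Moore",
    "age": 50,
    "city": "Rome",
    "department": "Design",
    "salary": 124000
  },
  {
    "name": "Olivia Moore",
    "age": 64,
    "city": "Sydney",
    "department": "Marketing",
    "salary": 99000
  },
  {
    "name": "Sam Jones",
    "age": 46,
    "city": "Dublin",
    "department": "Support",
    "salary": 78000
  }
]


Data: 7 records
Condition: city = 'Rome'

Checking each record:
  Grace Jackson: Cairo
  Ivan Anderson: New York
  Rosa Harris: Cairo
  Frank Brown: Rome MATCH
  Eve Moore: Rome MATCH
  Olivia Moore: Sydney
  Sam Jones: Dublin

Count: 2

2


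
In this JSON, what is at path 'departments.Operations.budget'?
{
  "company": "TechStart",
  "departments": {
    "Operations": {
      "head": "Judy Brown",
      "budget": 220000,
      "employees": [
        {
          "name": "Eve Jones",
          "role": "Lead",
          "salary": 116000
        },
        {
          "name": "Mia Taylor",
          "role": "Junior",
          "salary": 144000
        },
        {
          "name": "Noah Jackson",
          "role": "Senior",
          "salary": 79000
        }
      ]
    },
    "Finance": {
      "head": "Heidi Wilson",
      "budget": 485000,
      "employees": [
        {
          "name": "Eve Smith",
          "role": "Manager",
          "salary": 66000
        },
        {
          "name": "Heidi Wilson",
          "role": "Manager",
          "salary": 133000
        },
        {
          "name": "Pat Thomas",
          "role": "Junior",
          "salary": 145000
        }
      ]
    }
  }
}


Path: departments.Operations.budget

Navigate:
  -> departments
  -> Operations
  -> budget = 220000

220000


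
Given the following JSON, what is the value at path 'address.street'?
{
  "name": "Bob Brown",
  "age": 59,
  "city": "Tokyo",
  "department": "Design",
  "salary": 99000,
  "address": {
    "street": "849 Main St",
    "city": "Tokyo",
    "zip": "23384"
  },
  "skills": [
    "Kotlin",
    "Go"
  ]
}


Query: address.street
Path: address -> street
Value: 849 Main St

849 Main St


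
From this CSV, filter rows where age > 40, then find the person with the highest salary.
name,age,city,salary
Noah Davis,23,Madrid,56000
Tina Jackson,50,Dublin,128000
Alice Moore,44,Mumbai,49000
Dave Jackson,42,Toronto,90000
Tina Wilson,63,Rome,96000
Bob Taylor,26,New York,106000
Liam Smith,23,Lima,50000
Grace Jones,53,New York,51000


Filter: age > 40
Sort by: salary (descending)

Filtered records (5):
  Tina Jackson, age 50, salary $128000
  Tina Wilson, age 63, salary $96000
  Dave Jackson, age 42, salary $90000
  Grace Jones, age 53, salary $51000
  Alice Moore, age 44, salary $49000

Highest salary: Tina Jackson ($128000)

Tina Jackson


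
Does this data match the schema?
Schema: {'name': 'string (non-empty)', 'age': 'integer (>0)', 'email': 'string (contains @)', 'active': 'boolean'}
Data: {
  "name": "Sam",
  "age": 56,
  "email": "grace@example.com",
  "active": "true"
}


Validating each field against schema:
  name: OK (non-empty string)
  age: OK (positive integer)
  email: OK (string with @)
  active: FAIL ("true" is not a boolean)

Result: INVALID (1 error: active)

INVALID (1 error: active)


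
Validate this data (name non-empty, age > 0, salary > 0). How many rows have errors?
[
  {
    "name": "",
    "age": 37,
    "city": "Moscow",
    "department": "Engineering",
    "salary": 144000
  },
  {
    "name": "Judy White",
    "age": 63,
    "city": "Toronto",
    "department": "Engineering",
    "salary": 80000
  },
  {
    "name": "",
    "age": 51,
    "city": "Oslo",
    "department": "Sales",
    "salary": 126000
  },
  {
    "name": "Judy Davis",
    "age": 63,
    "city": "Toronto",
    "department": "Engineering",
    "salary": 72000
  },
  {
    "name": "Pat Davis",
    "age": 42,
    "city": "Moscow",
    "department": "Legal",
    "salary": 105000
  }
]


Validating 5 records:
Rules: name non-empty, age > 0, salary > 0

  Row 1 (???): empty name
  Row 2 (Judy White): OK
  Row 3 (???): empty name
  Row 4 (Judy Davis): OK
  Row 5 (Pat Davis): OK

Total errors: 2

2 errors


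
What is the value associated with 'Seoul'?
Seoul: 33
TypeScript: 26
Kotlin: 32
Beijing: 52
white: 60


Looking up key 'Seoul'
Value: 33

33


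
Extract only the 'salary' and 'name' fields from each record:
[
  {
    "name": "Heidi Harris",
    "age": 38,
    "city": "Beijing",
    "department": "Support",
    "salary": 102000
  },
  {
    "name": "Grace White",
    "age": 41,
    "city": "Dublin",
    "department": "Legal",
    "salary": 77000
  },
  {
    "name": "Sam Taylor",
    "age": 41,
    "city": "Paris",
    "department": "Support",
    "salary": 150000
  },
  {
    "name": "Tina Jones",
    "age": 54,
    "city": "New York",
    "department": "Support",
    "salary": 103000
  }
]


Original: 4 records with fields: name, age, city, department, salary
Keep: ['salary', 'name']
Drop: ['age', 'city', 'department']
Result: 4 records, 2 fields each

[
  {
    "salary": 102000,
    "name": "Heidi Harris"
  },
  {
    "salary": 77000,
    "name": "Grace White"
  },
  {
    "salary": 150000,
    "name": "Sam Taylor"
  },
  {
    "salary": 103000,
    "name": "Tina Jones"
  }
]


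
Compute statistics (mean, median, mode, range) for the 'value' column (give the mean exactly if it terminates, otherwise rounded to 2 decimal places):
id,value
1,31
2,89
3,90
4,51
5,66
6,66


Data: [31, 89, 90, 51, 66, 66]
Count: 6
Sum: 393
Mean: 393/6 = 65.5
Sorted: [31, 51, 66, 66, 89, 90]
Median: 66.0
Mode: 66 (2 times)
Range: 90 - 31 = 59
Min: 31, Max: 90

mean=65.5, median=66.0, mode=66, range=59


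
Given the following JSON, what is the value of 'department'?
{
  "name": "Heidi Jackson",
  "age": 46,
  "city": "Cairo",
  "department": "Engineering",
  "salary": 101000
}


Looking up field 'department'
Value: Engineering

Engineering


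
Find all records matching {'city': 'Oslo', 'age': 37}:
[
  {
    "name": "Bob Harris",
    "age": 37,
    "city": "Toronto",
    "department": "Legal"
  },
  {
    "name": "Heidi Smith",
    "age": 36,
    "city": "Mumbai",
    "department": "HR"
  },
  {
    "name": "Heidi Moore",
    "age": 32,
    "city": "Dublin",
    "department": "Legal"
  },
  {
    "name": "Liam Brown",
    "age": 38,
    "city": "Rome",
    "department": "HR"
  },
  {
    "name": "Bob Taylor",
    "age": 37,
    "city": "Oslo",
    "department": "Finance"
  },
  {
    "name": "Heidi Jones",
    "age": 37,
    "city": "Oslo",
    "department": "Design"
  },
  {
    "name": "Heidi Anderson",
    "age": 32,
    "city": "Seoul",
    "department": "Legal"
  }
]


Search criteria: {'city': 'Oslo', 'age': 37}

Checking 7 records:
  Bob Harris: {city: Toronto, age: 37}
  Heidi Smith: {city: Mumbai, age: 36}
  Heidi Moore: {city: Dublin, age: 32}
  Liam Brown: {city: Rome, age: 38}
  Bob Taylor: {city: Oslo, age: 37} <-- MATCH
  Heidi Jones: {city: Oslo, age: 37} <-- MATCH
  Heidi Anderson: {city: Seoul, age: 32}

Matches: ["Bob Taylor", "Heidi Jones"]

["Bob Taylor", "Heidi Jones"]


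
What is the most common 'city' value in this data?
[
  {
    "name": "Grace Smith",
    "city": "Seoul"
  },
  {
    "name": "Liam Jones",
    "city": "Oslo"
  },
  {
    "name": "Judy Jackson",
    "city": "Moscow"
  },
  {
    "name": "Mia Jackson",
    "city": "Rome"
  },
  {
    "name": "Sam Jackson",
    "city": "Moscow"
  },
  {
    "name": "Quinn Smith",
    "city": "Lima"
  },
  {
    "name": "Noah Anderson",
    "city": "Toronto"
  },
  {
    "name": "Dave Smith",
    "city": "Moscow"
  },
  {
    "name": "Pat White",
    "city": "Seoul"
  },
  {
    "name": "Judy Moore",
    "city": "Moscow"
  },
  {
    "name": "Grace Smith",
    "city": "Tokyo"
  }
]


Counting 'city' values across 11 records:

  Moscow: 4 ####
  Seoul: 2 ##
  Oslo: 1 #
  Rome: 1 #
  Lima: 1 #
  Toronto: 1 #
  Tokyo: 1 #

Most common: Moscow (4 times)

Moscow (4 times)


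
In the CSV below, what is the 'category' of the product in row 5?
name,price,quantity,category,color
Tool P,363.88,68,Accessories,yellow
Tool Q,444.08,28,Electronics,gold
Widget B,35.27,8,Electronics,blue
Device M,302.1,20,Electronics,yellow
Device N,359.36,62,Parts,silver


Query: Row 5 ('Device N'), column 'category'
Value: Parts

Parts


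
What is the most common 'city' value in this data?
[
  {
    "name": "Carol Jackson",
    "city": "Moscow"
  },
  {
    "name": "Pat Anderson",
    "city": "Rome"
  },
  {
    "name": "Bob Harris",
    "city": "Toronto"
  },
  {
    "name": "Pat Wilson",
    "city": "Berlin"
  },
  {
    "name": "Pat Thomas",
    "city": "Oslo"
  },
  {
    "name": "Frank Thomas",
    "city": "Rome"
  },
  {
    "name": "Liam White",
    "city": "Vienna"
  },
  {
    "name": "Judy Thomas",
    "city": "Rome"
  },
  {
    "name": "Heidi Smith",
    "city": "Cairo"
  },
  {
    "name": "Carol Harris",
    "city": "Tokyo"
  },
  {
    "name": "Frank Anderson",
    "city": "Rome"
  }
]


Counting 'city' values across 11 records:

  Rome: 4 ####
  Moscow: 1 #
  Toronto: 1 #
  Berlin: 1 #
  Oslo: 1 #
  Vienna: 1 #
  Cairo: 1 #
  Tokyo: 1 #

Most common: Rome (4 times)

Rome (4 times)


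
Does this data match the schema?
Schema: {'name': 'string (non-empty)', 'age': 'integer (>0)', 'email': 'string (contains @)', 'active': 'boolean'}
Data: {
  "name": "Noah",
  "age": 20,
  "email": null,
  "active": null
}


Validating each field against schema:
  name: OK (non-empty string)
  age: OK (positive integer)
  email: FAIL (null is not a string)
  active: FAIL (null is not a boolean)

Result: INVALID (2 errors: email, active)

INVALID (2 errors: email, active)


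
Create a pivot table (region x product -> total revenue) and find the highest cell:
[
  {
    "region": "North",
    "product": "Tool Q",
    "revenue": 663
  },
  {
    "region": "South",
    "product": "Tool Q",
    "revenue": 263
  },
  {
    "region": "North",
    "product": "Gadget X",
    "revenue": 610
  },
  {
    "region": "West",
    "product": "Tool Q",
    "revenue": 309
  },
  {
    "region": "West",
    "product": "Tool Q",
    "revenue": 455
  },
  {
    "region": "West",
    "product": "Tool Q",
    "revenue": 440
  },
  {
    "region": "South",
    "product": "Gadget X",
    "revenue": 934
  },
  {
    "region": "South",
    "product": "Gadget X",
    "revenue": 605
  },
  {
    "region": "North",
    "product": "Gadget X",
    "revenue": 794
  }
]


Pivot: region (rows) x product (columns) -> total revenue

     Gadget X      Tool Q      
North         1404           663  
South         1539           263  
West             0          1204  

Highest: South / Gadget X = $1539

South / Gadget X = $1539


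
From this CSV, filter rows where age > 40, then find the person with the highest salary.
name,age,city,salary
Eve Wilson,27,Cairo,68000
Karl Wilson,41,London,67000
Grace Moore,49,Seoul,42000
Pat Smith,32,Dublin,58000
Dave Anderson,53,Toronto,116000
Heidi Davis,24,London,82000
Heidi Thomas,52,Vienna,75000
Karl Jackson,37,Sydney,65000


Filter: age > 40
Sort by: salary (descending)

Filtered records (4):
  Dave Anderson, age 53, salary $116000
  Heidi Thomas, age 52, salary $75000
  Karl Wilson, age 41, salary $67000
  Grace Moore, age 49, salary $42000

Highest salary: Dave Anderson ($116000)

Dave Anderson


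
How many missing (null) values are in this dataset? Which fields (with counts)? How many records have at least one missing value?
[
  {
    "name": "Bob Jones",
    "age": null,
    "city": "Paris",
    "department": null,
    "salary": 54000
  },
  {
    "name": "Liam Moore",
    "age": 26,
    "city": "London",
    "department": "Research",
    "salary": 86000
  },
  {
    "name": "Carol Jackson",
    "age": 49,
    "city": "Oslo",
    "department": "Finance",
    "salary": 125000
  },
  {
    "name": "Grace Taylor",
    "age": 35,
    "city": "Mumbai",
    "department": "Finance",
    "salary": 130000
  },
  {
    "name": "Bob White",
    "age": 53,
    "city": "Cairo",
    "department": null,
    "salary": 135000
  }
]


Checking for missing (null) values in 5 records:

  Bob Jones: age, department
  Liam Moore: complete
  Carol Jackson: complete
  Grace Taylor: complete
  Bob White: department

Per field:
  name: 0 missing
  age: 1 missing
  city: 0 missing
  department: 2 missing
  salary: 0 missing

Total missing values: 3
Records with any missing: 2

3 missing values (age: 1, department: 2); 2 incomplete records


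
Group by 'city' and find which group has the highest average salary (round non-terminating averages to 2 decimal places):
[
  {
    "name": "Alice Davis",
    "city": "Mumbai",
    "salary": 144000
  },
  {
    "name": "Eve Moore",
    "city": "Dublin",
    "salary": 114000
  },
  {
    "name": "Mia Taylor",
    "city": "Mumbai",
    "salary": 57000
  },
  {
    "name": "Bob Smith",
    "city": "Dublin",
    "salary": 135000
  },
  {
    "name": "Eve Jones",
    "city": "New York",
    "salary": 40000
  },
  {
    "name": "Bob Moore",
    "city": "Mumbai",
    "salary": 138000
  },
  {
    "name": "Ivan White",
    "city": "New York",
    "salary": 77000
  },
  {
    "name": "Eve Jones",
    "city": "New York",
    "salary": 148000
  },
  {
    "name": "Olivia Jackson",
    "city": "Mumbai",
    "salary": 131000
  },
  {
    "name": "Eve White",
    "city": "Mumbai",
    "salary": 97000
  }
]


Group by: city

Groups:
  Dublin: 2 people, avg salary = 249000/2 = $124500
  Mumbai: 5 people, avg salary = 567000/5 = $113400
  New York: 3 people, avg salary = 265000/3 ≈ $88333.33

Highest average salary: Dublin ($124500)

Dublin ($124500)


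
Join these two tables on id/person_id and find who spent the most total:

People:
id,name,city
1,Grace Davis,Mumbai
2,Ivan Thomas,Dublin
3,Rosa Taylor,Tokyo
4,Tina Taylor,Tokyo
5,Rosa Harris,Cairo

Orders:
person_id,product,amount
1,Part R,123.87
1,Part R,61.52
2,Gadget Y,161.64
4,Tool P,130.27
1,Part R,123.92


Join on: people.id = orders.person_id

Joined rows:
  Grace Davis (Mumbai) bought Part R for $123.87
  Grace Davis (Mumbai) bought Part R for $61.52
  Ivan Thomas (Dublin) bought Gadget Y for $161.64
  Tina Taylor (Tokyo) bought Tool P for $130.27
  Grace Davis (Mumbai) bought Part R for $123.92

Total per person:
  Grace Davis: $309.31
  Ivan Thomas: $161.64
  Tina Taylor: $130.27

Top spender: Grace Davis ($309.31)

Grace Davis ($309.31)


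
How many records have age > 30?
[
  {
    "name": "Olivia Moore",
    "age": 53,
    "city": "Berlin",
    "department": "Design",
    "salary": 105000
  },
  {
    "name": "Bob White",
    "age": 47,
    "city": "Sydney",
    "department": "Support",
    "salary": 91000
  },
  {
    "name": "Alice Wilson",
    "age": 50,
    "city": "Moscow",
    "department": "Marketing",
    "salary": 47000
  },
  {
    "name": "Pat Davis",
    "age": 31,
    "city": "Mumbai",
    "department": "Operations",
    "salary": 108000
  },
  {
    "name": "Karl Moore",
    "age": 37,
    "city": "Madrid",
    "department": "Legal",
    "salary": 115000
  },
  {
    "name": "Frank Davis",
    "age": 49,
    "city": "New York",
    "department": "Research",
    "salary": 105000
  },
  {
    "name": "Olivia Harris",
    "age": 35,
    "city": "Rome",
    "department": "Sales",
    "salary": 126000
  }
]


Data: 7 records
Condition: age > 30

Checking each record:
  Olivia Moore: 53 MATCH
  Bob White: 47 MATCH
  Alice Wilson: 50 MATCH
  Pat Davis: 31 MATCH
  Karl Moore: 37 MATCH
  Frank Davis: 49 MATCH
  Olivia Harris: 35 MATCH

Count: 7

7


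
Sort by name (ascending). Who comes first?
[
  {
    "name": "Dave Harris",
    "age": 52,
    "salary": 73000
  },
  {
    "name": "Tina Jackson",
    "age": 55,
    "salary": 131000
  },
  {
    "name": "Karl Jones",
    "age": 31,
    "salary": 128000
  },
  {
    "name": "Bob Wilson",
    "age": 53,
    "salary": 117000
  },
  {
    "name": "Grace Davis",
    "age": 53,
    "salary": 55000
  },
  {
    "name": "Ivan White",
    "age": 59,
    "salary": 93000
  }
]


Sort by: name (ascending)

Sorted order:
  1. Bob Wilson (name = Bob Wilson)
  2. Dave Harris (name = Dave Harris)
  3. Grace Davis (name = Grace Davis)
  4. Ivan White (name = Ivan White)
  5. Karl Jones (name = Karl Jones)
  6. Tina Jackson (name = Tina Jackson)

First: Bob Wilson

Bob Wilson


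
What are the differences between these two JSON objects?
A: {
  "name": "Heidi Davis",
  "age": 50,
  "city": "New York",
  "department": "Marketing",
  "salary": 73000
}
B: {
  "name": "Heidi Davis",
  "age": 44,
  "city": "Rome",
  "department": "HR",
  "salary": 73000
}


Comparing each field (in key order):
  name: same
  age: DIFFERENT
  city: DIFFERENT
  department: DIFFERENT
  salary: same
Differences:
  age: 50 -> 44
  city: New York -> Rome
  department: Marketing -> HR

3 field(s) changed

3 changes: age, city, department


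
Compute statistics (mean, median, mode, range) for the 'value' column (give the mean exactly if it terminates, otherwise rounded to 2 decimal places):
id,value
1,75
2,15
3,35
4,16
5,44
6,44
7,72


Data: [75, 15, 35, 16, 44, 44, 72]
Count: 7
Sum: 301
Mean: 301/7 = 43
Sorted: [15, 16, 35, 44, 44, 72, 75]
Median: 44.0
Mode: 44 (2 times)
Range: 75 - 15 = 60
Min: 15, Max: 75

mean=43, median=44.0, mode=44, range=60


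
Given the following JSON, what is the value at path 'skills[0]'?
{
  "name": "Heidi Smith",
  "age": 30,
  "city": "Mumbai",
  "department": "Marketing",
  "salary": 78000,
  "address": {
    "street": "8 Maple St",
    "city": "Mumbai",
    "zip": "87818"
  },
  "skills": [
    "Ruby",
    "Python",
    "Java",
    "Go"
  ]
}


Query: skills[0]
Path: skills -> first element
Value: Ruby

Ruby


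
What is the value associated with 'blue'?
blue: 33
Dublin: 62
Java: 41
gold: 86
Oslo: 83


Looking up key 'blue'
Value: 33

33


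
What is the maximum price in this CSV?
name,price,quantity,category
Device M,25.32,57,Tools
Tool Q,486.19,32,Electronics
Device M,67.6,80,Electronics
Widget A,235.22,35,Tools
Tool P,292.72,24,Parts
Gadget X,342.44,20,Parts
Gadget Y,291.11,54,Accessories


Computing maximum price:
Values: [25.32, 486.19, 67.6, 235.22, 292.72, 342.44, 291.11]
Max = 486.19

486.19


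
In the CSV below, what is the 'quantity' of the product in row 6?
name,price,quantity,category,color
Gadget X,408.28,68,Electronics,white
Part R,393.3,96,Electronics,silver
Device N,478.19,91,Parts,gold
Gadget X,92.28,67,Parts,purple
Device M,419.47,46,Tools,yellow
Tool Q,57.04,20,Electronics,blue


Query: Row 6 ('Tool Q'), column 'quantity'
Value: 20

20


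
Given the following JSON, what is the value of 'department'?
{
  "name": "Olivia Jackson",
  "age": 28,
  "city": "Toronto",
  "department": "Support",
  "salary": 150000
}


Looking up field 'department'
Value: Support

Support


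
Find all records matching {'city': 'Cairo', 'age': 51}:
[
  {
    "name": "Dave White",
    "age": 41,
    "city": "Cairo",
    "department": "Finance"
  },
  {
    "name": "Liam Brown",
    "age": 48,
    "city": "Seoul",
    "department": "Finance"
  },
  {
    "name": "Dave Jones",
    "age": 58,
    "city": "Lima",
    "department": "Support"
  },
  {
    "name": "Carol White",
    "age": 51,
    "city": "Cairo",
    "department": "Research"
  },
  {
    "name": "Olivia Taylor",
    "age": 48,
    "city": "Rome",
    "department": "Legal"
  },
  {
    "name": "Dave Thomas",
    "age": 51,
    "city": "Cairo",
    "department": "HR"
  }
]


Search criteria: {'city': 'Cairo', 'age': 51}

Checking 6 records:
  Dave White: {city: Cairo, age: 41}
  Liam Brown: {city: Seoul, age: 48}
  Dave Jones: {city: Lima, age: 58}
  Carol White: {city: Cairo, age: 51} <-- MATCH
  Olivia Taylor: {city: Rome, age: 48}
  Dave Thomas: {city: Cairo, age: 51} <-- MATCH

Matches: ["Carol White", "Dave Thomas"]

["Carol White", "Dave Thomas"]


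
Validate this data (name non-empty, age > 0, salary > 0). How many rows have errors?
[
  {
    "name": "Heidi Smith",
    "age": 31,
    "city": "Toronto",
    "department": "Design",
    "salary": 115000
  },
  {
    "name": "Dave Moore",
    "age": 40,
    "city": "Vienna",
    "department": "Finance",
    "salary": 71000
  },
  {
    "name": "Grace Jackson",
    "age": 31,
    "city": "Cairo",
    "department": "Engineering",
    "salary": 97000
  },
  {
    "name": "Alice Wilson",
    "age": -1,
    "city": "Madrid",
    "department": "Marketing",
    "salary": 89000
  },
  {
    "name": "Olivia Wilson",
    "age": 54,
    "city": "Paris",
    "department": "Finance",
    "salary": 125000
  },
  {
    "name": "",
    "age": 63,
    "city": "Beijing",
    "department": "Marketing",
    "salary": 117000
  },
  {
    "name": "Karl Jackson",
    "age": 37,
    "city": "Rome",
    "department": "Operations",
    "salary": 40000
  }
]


Validating 7 records:
Rules: name non-empty, age > 0, salary > 0

  Row 1 (Heidi Smith): OK
  Row 2 (Dave Moore): OK
  Row 3 (Grace Jackson): OK
  Row 4 (Alice Wilson): negative age: -1
  Row 5 (Olivia Wilson): OK
  Row 6 (???): empty name
  Row 7 (Karl Jackson): OK

Total errors: 2

2 errors


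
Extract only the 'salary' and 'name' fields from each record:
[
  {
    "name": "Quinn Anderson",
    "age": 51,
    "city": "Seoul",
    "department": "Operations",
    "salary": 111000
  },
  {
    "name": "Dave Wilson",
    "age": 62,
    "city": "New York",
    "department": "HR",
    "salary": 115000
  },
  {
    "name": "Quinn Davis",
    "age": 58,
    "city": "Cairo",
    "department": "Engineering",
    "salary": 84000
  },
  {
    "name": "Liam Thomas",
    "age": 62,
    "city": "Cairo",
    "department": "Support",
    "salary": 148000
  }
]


Original: 4 records with fields: name, age, city, department, salary
Keep: ['salary', 'name']
Drop: ['age', 'city', 'department']
Result: 4 records, 2 fields each

[
  {
    "salary": 111000,
    "name": "Quinn Anderson"
  },
  {
    "salary": 115000,
    "name": "Dave Wilson"
  },
  {
    "salary": 84000,
    "name": "Quinn Davis"
  },
  {
    "salary": 148000,
    "name": "Liam Thomas"
  }
]


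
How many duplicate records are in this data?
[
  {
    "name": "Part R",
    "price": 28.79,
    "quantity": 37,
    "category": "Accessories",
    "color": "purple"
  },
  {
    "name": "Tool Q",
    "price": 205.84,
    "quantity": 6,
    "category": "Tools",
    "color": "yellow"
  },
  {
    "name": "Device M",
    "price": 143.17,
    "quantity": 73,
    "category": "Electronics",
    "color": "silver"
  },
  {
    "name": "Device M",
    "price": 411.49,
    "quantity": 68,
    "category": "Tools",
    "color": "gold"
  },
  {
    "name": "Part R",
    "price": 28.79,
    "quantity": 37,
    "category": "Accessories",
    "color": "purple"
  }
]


Checking 5 records for duplicates:

  Row 1: Part R ($28.79, qty 37)
  Row 2: Tool Q ($205.84, qty 6)
  Row 3: Device M ($143.17, qty 73)
  Row 4: Device M ($411.49, qty 68)
  Row 5: Part R ($28.79, qty 37) <-- DUPLICATE

Duplicates found: 1
Unique records: 4

1 duplicates, 4 unique


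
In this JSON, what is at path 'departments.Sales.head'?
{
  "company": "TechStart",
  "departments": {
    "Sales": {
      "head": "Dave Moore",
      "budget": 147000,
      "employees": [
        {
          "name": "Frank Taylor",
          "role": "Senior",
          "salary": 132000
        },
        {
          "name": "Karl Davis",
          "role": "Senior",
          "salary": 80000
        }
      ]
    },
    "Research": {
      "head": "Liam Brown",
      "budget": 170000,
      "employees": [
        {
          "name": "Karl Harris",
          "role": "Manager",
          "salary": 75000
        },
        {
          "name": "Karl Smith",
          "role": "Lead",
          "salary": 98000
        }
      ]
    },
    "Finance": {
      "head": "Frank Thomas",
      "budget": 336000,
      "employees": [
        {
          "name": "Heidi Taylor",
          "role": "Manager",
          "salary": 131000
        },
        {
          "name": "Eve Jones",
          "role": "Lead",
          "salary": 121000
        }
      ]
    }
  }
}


Path: departments.Sales.head

Navigate:
  -> departments
  -> Sales
  -> head = 'Dave Moore'

Dave Moore


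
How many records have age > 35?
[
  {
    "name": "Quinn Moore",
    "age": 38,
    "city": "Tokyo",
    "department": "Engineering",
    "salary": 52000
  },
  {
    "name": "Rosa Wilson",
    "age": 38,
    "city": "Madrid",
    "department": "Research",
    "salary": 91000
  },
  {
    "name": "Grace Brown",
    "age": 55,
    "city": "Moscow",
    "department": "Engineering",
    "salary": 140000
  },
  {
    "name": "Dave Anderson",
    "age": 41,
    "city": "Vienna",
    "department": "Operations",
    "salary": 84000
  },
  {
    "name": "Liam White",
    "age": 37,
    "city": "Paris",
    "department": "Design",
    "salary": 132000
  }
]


Data: 5 records
Condition: age > 35

Checking each record:
  Quinn Moore: 38 MATCH
  Rosa Wilson: 38 MATCH
  Grace Brown: 55 MATCH
  Dave Anderson: 41 MATCH
  Liam White: 37 MATCH

Count: 5

5


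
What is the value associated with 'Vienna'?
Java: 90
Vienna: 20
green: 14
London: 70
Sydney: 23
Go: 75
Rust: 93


Looking up key 'Vienna'
Value: 20

20


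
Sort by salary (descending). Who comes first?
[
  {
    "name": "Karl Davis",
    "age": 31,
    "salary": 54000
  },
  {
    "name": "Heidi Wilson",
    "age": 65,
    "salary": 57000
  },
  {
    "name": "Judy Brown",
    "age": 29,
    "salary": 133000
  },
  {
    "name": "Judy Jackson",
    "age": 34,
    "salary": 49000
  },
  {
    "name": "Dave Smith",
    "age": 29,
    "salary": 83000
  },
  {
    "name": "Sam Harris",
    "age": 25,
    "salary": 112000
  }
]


Sort by: salary (descending)

Sorted order:
  1. Judy Brown (salary = 133000)
  2. Sam Harris (salary = 112000)
  3. Dave Smith (salary = 83000)
  4. Heidi Wilson (salary = 57000)
  5. Karl Davis (salary = 54000)
  6. Judy Jackson (salary = 49000)

First: Judy Brown

Judy Brown


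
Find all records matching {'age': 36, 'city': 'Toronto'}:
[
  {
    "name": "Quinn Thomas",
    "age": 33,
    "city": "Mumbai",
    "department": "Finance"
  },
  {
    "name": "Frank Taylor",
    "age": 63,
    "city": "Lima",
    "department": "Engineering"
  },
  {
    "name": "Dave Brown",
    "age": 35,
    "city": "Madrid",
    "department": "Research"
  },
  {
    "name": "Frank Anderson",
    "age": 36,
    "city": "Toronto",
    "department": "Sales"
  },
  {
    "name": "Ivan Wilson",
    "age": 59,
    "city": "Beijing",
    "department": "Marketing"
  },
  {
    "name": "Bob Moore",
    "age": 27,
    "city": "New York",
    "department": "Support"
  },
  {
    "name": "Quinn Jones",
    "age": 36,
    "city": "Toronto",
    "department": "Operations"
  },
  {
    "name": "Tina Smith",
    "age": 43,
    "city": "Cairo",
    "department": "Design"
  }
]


Search criteria: {'age': 36, 'city': 'Toronto'}

Checking 8 records:
  Quinn Thomas: {age: 33, city: Mumbai}
  Frank Taylor: {age: 63, city: Lima}
  Dave Brown: {age: 35, city: Madrid}
  Frank Anderson: {age: 36, city: Toronto} <-- MATCH
  Ivan Wilson: {age: 59, city: Beijing}
  Bob Moore: {age: 27, city: New York}
  Quinn Jones: {age: 36, city: Toronto} <-- MATCH
  Tina Smith: {age: 43, city: Cairo}

Matches: ["Frank Anderson", "Quinn Jones"]

["Frank Anderson", "Quinn Jones"]


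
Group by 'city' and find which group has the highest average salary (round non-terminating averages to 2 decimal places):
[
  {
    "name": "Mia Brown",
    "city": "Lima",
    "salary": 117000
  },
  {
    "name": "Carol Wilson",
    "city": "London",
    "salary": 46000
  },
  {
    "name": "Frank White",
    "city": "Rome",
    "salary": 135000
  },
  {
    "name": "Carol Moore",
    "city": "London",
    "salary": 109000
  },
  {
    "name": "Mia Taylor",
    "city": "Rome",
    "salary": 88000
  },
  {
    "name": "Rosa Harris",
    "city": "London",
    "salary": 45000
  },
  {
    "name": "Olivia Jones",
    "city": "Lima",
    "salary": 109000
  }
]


Group by: city

Groups:
  Lima: 2 people, avg salary = 226000/2 = $113000
  London: 3 people, avg salary = 200000/3 ≈ $66666.67
  Rome: 2 people, avg salary = 223000/2 = $111500

Highest average salary: Lima ($113000)

Lima ($113000)


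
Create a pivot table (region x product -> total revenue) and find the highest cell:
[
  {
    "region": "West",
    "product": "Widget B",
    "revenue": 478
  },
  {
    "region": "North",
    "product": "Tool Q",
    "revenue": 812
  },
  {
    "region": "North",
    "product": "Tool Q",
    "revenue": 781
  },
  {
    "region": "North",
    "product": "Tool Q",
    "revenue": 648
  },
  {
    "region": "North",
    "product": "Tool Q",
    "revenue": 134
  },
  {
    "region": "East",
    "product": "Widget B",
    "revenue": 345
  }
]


Pivot: region (rows) x product (columns) -> total revenue

     Tool Q        Widget B    
East             0           345  
North         2375             0  
West             0           478  

Highest: North / Tool Q = $2375

North / Tool Q = $2375


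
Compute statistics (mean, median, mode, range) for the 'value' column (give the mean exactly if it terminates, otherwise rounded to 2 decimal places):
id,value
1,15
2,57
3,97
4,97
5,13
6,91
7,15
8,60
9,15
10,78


Data: [15, 57, 97, 97, 13, 91, 15, 60, 15, 78]
Count: 10
Sum: 538
Mean: 538/10 = 53.8
Sorted: [13, 15, 15, 15, 57, 60, 78, 91, 97, 97]
Median: 58.5
Mode: 15 (3 times)
Range: 97 - 13 = 84
Min: 13, Max: 97

mean=53.8, median=58.5, mode=15, range=84


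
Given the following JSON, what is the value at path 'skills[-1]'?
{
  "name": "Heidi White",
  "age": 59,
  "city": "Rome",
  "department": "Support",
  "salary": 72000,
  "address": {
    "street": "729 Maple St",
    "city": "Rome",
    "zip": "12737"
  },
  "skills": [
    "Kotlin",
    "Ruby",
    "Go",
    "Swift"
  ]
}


Query: skills[-1]
Path: skills -> last element
Value: Swift

Swift


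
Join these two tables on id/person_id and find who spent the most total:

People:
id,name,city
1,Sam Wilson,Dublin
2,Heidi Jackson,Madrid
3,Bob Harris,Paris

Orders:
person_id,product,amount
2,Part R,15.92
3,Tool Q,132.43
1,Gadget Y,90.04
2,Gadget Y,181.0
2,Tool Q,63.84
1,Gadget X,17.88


Join on: people.id = orders.person_id

Joined rows:
  Heidi Jackson (Madrid) bought Part R for $15.92
  Bob Harris (Paris) bought Tool Q for $132.43
  Sam Wilson (Dublin) bought Gadget Y for $90.04
  Heidi Jackson (Madrid) bought Gadget Y for $181.0
  Heidi Jackson (Madrid) bought Tool Q for $63.84
  Sam Wilson (Dublin) bought Gadget X for $17.88

Total per person:
  Heidi Jackson: $260.76
  Bob Harris: $132.43
  Sam Wilson: $107.92

Top spender: Heidi Jackson ($260.76)

Heidi Jackson ($260.76)


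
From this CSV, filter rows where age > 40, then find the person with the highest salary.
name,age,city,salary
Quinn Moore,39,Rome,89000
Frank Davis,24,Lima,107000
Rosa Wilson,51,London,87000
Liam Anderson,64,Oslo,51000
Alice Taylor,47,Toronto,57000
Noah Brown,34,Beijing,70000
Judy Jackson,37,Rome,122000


Filter: age > 40
Sort by: salary (descending)

Filtered records (3):
  Rosa Wilson, age 51, salary $87000
  Alice Taylor, age 47, salary $57000
  Liam Anderson, age 64, salary $51000

Highest salary: Rosa Wilson ($87000)

Rosa Wilson


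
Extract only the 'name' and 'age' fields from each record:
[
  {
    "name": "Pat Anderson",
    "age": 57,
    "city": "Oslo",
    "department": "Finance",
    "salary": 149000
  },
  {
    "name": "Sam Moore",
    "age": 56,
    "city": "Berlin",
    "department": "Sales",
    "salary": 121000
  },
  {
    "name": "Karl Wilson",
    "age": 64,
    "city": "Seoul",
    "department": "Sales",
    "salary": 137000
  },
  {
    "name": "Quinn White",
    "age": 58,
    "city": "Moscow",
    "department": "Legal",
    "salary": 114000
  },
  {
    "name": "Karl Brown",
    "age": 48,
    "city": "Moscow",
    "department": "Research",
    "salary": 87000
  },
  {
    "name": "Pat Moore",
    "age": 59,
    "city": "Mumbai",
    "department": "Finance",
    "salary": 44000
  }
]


Original: 6 records with fields: name, age, city, department, salary
Keep: ['name', 'age']
Drop: ['city', 'department', 'salary']
Result: 6 records, 2 fields each

[
  {
    "name": "Pat Anderson",
    "age": 57
  },
  {
    "name": "Sam Moore",
    "age": 56
  },
  {
    "name": "Karl Wilson",
    "age": 64
  },
  {
    "name": "Quinn White",
    "age": 58
  },
  {
    "name": "Karl Brown",
    "age": 48
  },
  {
    "name": "Pat Moore",
    "age": 59
  }
]


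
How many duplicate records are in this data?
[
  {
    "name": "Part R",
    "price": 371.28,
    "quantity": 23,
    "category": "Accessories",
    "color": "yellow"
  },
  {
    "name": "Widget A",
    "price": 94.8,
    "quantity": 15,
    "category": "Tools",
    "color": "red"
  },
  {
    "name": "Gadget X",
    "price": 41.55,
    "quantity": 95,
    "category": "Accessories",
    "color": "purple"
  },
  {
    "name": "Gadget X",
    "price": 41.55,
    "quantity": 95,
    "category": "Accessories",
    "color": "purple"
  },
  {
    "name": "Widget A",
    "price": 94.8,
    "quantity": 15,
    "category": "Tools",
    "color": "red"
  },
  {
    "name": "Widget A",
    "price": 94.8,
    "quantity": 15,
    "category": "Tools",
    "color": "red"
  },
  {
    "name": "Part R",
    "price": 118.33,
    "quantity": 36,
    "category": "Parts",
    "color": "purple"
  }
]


Checking 7 records for duplicates:

  Row 1: Part R ($371.28, qty 23)
  Row 2: Widget A ($94.8, qty 15)
  Row 3: Gadget X ($41.55, qty 95)
  Row 4: Gadget X ($41.55, qty 95) <-- DUPLICATE
  Row 5: Widget A ($94.8, qty 15) <-- DUPLICATE
  Row 6: Widget A ($94.8, qty 15) <-- DUPLICATE
  Row 7: Part R ($118.33, qty 36)

Duplicates found: 3
Unique records: 4

3 duplicates, 4 unique
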